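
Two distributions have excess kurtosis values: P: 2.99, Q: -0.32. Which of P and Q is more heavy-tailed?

P

Higher excess kurtosis ⇒ heavier tails relative to the normal distribution.
2.99 vs -0.32: the larger is 2.99, so P has heavier tails. (P is leptokurtic — heavier-than-normal tails; the other is platykurtic.)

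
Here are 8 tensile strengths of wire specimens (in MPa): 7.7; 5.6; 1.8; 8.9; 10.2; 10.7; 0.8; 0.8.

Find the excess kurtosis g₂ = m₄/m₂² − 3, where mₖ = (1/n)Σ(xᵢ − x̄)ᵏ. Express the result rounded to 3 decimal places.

-1.635

x̄ = 5.8125
Σ(xᵢ − x̄)² = 122.6288 ⇒ m₂ = 15.32859
Σ(xᵢ − x̄)⁴ = 2566.5167 ⇒ m₄ = 320.81459
m₂² = 234.96579
g₂ = m₄/m₂² − 3 = 1.36537 − 3 ≈ -1.635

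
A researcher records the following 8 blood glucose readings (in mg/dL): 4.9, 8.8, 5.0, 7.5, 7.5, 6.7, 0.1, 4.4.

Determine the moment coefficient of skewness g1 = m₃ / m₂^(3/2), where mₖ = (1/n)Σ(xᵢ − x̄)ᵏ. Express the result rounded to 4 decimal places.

-0.9476

x̄ = (4.9 + 8.8 + 5.0 + 7.5 + 7.5 + 6.7 + 0.1 + 4.4) / 8 = 5.6125
deviations (xᵢ − x̄): -0.7125, 3.1875, -0.6125, 1.8875, 1.8875, 1.0875, -5.5125, -1.2125
Σ(xᵢ − x̄)² = 51.2088 ⇒ m₂ = 51.2088/8 = 6.40109
Σ(xᵢ − x̄)³ = -122.7653 ⇒ m₃ = -122.7653/8 = -15.34567
m₂^(3/2) = 6.40109^(1.5) = 16.19501
g1 = m₃ / m₂^(3/2) = -15.34567 / 16.19501 ≈ -0.9476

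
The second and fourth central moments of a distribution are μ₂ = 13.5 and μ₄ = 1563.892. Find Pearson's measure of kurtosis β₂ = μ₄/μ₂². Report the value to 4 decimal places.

8.5810

μ₂² = 13.5² = 182.25000
μ₄/μ₂² = 1563.892 / 182.25000 = 8.58103
β₂ ≈ 8.5810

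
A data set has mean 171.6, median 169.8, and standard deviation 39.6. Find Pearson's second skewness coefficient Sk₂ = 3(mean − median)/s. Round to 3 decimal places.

0.136

Sk₂ = 3(171.6 − 169.8) / 39.6 = 3 × 1.8000 / 39.6
    = 5.4000 / 39.6 ≈ 0.136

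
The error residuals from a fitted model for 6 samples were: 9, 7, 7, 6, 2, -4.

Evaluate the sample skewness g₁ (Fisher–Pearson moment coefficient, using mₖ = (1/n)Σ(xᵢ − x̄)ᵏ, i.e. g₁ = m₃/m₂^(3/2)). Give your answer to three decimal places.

x̄ = (9 + 7 + 7 + 6 + 2 - 4) / 6 = 4.5000
deviations (xᵢ − x̄): 4.5000, 2.5000, 2.5000, 1.5000, -2.5000, -8.5000
Σ(xᵢ − x̄)² = 113.5000 ⇒ m₂ = 113.5000/6 = 18.91667
Σ(xᵢ − x̄)³ = -504.0000 ⇒ m₃ = -504.0000/6 = -84.00000
m₂^(3/2) = 18.91667^(1.5) = 82.27482
g₁ = m₃ / m₂^(3/2) = -84.00000 / 82.27482 ≈ -1.021

-1.021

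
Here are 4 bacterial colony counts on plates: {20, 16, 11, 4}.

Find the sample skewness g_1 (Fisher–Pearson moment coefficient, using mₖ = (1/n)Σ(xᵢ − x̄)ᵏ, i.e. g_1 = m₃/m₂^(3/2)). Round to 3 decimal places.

x̄ = (20 + 16 + 11 + 4) / 4 = 12.7500
deviations (xᵢ − x̄): 7.2500, 3.2500, -1.7500, -8.7500
Σ(xᵢ − x̄)² = 142.7500 ⇒ m₂ = 142.7500/4 = 35.68750
Σ(xᵢ − x̄)³ = -259.8750 ⇒ m₃ = -259.8750/4 = -64.96875
m₂^(3/2) = 35.68750^(1.5) = 213.19361
g_1 = m₃ / m₂^(3/2) = -64.96875 / 213.19361 ≈ -0.305

-0.305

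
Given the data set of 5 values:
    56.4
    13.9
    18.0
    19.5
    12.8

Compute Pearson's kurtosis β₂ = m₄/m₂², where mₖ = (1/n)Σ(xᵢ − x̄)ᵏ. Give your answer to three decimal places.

x̄ = 24.1200
Σ(xᵢ − x̄)² = 1333.3880 ⇒ m₂ = 266.67760
Σ(xᵢ − x̄)⁴ = 1114949.0240 ⇒ m₄ = 222989.80481
m₂² = 71116.94234
β₂ = m₄/m₂² = 222989.80481 / 71116.94234 ≈ 3.136

3.136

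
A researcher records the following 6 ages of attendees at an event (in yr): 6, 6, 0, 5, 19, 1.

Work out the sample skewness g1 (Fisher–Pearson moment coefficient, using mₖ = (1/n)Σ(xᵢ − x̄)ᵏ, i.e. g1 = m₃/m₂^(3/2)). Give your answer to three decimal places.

x̄ = (6 + 6 + 0 + 5 + 19 + 1) / 6 = 6.1667
deviations (xᵢ − x̄): -0.1667, -0.1667, -6.1667, -1.1667, 12.8333, -5.1667
Σ(xᵢ − x̄)² = 230.8333 ⇒ m₂ = 230.8333/6 = 38.47222
Σ(xᵢ − x̄)³ = 1739.5556 ⇒ m₃ = 1739.5556/6 = 289.92593
m₂^(3/2) = 38.47222^(1.5) = 238.62773
g1 = m₃ / m₂^(3/2) = 289.92593 / 238.62773 ≈ 1.215

1.215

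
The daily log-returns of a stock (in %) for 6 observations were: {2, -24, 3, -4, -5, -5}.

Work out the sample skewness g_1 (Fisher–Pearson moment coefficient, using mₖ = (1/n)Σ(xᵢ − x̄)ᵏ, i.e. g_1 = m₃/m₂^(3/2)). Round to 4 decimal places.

-1.2581

x̄ = (2 - 24 + 3 - 4 - 5 - 5) / 6 = -5.5000
deviations (xᵢ − x̄): 7.5000, -18.5000, 8.5000, 1.5000, 0.5000, 0.5000
Σ(xᵢ − x̄)² = 473.5000 ⇒ m₂ = 473.5000/6 = 78.91667
Σ(xᵢ − x̄)³ = -5292.0000 ⇒ m₃ = -5292.0000/6 = -882.00000
m₂^(3/2) = 78.91667^(1.5) = 701.05663
g_1 = m₃ / m₂^(3/2) = -882.00000 / 701.05663 ≈ -1.2581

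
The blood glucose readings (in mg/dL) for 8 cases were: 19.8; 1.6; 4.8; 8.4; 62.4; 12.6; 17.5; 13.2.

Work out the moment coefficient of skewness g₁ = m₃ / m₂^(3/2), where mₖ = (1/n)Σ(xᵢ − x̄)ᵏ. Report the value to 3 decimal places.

1.817

x̄ = (19.8 + 1.6 + 4.8 + 8.4 + 62.4 + 12.6 + 17.5 + 13.2) / 8 = 17.5375
deviations (xᵢ − x̄): 2.2625, -15.9375, -12.7375, -9.1375, 44.8625, -4.9375, -0.0375, -4.3375
Σ(xᵢ − x̄)² = 2560.6987 ⇒ m₂ = 2560.6987/8 = 320.08734
Σ(xᵢ − x̄)³ = 83224.1480 ⇒ m₃ = 83224.1480/8 = 10403.01850
m₂^(3/2) = 320.08734^(1.5) = 5726.67786
g₁ = m₃ / m₂^(3/2) = 10403.01850 / 5726.67786 ≈ 1.817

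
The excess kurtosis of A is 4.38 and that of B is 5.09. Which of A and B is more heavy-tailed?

B

Higher excess kurtosis ⇒ heavier tails relative to the normal distribution.
4.38 vs 5.09: the larger is 5.09, so B has heavier tails.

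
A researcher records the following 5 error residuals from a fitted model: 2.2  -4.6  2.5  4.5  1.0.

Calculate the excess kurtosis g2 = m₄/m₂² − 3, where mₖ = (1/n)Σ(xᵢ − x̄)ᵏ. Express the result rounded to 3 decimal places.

x̄ = 1.1200
Σ(xᵢ − x̄)² = 47.2280 ⇒ m₂ = 9.44560
Σ(xᵢ − x̄)⁴ = 1205.9980 ⇒ m₄ = 241.19961
m₂² = 89.21936
g2 = m₄/m₂² − 3 = 2.70344 − 3 ≈ -0.297

-0.297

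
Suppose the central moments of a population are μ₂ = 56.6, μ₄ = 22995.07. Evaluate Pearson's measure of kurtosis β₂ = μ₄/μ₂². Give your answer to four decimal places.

7.1780

μ₂² = 56.6² = 3203.56000
μ₄/μ₂² = 22995.07 / 3203.56000 = 7.17797
β₂ ≈ 7.1780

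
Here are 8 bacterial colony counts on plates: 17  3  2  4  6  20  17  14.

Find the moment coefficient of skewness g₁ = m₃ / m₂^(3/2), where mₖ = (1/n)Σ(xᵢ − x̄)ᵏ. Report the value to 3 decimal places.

0.073

x̄ = (17 + 3 + 2 + 4 + 6 + 20 + 17 + 14) / 8 = 10.3750
deviations (xᵢ − x̄): 6.6250, -7.3750, -8.3750, -6.3750, -4.3750, 9.6250, 6.6250, 3.6250
Σ(xᵢ − x̄)² = 377.8750 ⇒ m₂ = 377.8750/8 = 47.23438
Σ(xᵢ − x̄)³ = 189.4688 ⇒ m₃ = 189.4688/8 = 23.68359
m₂^(3/2) = 47.23438^(1.5) = 324.62896
g₁ = m₃ / m₂^(3/2) = 23.68359 / 324.62896 ≈ 0.073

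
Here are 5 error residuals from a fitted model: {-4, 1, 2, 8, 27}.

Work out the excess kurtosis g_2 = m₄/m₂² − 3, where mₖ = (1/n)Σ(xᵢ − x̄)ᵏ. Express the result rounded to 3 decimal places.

x̄ = 6.8000
Σ(xᵢ − x̄)² = 582.8000 ⇒ m₂ = 116.56000
Σ(xᵢ − x̄)⁴ = 181766.0960 ⇒ m₄ = 36353.21920
m₂² = 13586.23360
g_2 = m₄/m₂² − 3 = 2.67574 − 3 ≈ -0.324

-0.324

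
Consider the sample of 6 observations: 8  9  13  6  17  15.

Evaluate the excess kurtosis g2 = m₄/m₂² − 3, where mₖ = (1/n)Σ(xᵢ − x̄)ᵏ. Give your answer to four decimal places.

x̄ = 11.3333
Σ(xᵢ − x̄)² = 93.3333 ⇒ m₂ = 15.55556
Σ(xᵢ − x̄)⁴ = 2181.7778 ⇒ m₄ = 363.62963
m₂² = 241.97531
g2 = m₄/m₂² − 3 = 1.50276 − 3 ≈ -1.4972

-1.4972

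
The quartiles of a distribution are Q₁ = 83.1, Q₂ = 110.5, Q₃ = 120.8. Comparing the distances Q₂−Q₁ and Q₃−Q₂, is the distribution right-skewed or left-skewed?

left-skewed

Q₂ − Q₁ = 27.4;  Q₃ − Q₂ = 10.3
Q₂ − Q₁ > Q₃ − Q₂ ⇒ the lower half is more spread out ⇒ left-skewed.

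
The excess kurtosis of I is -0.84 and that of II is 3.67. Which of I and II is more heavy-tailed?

Higher excess kurtosis ⇒ heavier tails relative to the normal distribution.
-0.84 vs 3.67: the larger is 3.67, so II has heavier tails. (II is leptokurtic — heavier-than-normal tails; the other is platykurtic.)

II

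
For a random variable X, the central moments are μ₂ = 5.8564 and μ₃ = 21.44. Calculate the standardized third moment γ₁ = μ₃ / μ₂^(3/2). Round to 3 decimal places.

σ = √μ₂ = √5.8564 = 2.42000
σ³ = μ₂^(3/2) = 14.17249
γ₁ = μ₃/σ³ = 21.44 / 14.17249 ≈ 1.513

1.513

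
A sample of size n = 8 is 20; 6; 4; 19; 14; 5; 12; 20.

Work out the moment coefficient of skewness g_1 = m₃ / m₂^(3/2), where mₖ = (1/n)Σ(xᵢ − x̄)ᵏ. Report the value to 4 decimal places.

x̄ = (20 + 6 + 4 + 19 + 14 + 5 + 12 + 20) / 8 = 12.5000
deviations (xᵢ − x̄): 7.5000, -6.5000, -8.5000, 6.5000, 1.5000, -7.5000, -0.5000, 7.5000
Σ(xᵢ − x̄)² = 328.0000 ⇒ m₂ = 328.0000/8 = 41.00000
Σ(xᵢ − x̄)³ = -189.0000 ⇒ m₃ = -189.0000/8 = -23.62500
m₂^(3/2) = 41.00000^(1.5) = 262.52809
g_1 = m₃ / m₂^(3/2) = -23.62500 / 262.52809 ≈ -0.0900

-0.0900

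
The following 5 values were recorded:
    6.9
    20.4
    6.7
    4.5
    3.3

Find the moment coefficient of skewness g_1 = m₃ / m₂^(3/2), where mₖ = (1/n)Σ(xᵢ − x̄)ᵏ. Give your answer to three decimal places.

1.320

x̄ = (6.9 + 20.4 + 6.7 + 4.5 + 3.3) / 5 = 8.3600
deviations (xᵢ − x̄): -1.4600, 12.0400, -1.6600, -3.8600, -5.0600
Σ(xᵢ − x̄)² = 190.3520 ⇒ m₂ = 190.3520/5 = 38.07040
Σ(xᵢ − x̄)³ = 1550.5846 ⇒ m₃ = 1550.5846/5 = 310.11691
m₂^(3/2) = 38.07040^(1.5) = 234.89900
g_1 = m₃ / m₂^(3/2) = 310.11691 / 234.89900 ≈ 1.320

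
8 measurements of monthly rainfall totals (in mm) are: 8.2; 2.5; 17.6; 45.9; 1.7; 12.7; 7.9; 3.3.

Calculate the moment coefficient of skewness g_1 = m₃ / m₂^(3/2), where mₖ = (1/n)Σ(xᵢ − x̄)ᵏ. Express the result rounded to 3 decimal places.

x̄ = (8.2 + 2.5 + 17.6 + 45.9 + 1.7 + 12.7 + 7.9 + 3.3) / 8 = 12.4750
deviations (xᵢ − x̄): -4.2750, -9.9750, 5.1250, 33.4250, -10.7750, 0.2250, -4.5750, -9.1750
Σ(xᵢ − x̄)² = 1482.5350 ⇒ m₂ = 1482.5350/8 = 185.31688
Σ(xᵢ − x̄)³ = 34288.3102 ⇒ m₃ = 34288.3102/8 = 4286.03878
m₂^(3/2) = 185.31688^(1.5) = 2522.73976
g_1 = m₃ / m₂^(3/2) = 4286.03878 / 2522.73976 ≈ 1.699

1.699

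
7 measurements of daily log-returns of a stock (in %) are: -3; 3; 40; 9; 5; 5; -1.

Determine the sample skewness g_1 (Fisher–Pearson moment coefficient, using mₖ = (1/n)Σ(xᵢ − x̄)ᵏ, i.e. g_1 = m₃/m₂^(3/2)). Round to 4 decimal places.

1.7223

x̄ = (-3 + 3 + 40 + 9 + 5 + 5 - 1) / 7 = 8.2857
deviations (xᵢ − x̄): -11.2857, -5.2857, 31.7143, 0.7143, -3.2857, -3.2857, -9.2857
Σ(xᵢ − x̄)² = 1269.4286 ⇒ m₂ = 1269.4286/7 = 181.34694
Σ(xᵢ − x̄)³ = 29441.7551 ⇒ m₃ = 29441.7551/7 = 4205.96501
m₂^(3/2) = 181.34694^(1.5) = 2442.11068
g_1 = m₃ / m₂^(3/2) = 4205.96501 / 2442.11068 ≈ 1.7223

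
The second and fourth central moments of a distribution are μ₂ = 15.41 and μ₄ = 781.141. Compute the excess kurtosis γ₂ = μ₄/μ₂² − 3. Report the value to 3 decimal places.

μ₂² = 15.41² = 237.46810
μ₄/μ₂² = 781.141 / 237.46810 = 3.28946
γ₂ = 3.28946 − 3 ≈ 0.289

0.289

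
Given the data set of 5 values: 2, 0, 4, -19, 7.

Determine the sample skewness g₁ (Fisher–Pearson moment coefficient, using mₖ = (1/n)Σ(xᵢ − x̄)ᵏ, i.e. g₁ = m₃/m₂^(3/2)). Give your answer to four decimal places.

-1.2637

x̄ = (2 + 0 + 4 - 19 + 7) / 5 = -1.2000
deviations (xᵢ − x̄): 3.2000, 1.2000, 5.2000, -17.8000, 8.2000
Σ(xᵢ − x̄)² = 422.8000 ⇒ m₂ = 422.8000/5 = 84.56000
Σ(xᵢ − x̄)³ = -4913.2800 ⇒ m₃ = -4913.2800/5 = -982.65600
m₂^(3/2) = 84.56000^(1.5) = 777.58426
g₁ = m₃ / m₂^(3/2) = -982.65600 / 777.58426 ≈ -1.2637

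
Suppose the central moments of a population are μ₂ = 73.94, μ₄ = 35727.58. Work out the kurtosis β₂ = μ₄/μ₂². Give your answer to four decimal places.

μ₂² = 73.94² = 5467.12360
μ₄/μ₂² = 35727.58 / 5467.12360 = 6.53499
β₂ ≈ 6.5350

6.5350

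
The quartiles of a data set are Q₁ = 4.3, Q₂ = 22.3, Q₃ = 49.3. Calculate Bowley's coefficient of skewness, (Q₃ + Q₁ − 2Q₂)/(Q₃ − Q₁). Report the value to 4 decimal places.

0.2000

numerator: Q₃ + Q₁ − 2Q₂ = 49.3 + 4.3 − 2×22.3 = 9.0000
denominator: Q₃ − Q₁ = 49.3 − 4.3 = 45.0000
Bowley skewness = 9.0000 / 45.0000 ≈ 0.2000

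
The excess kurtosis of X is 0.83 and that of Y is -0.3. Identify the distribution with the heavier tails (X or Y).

X

Higher excess kurtosis ⇒ heavier tails relative to the normal distribution.
0.83 vs -0.3: the larger is 0.83, so X has heavier tails. (X is leptokurtic — heavier-than-normal tails; the other is platykurtic.)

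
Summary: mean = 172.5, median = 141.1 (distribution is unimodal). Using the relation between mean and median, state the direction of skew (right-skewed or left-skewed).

mean − median = 172.5 − 141.1 = 31.4
mean > median ⇒ the longer tail is on the right ⇒ right-skewed (positively skewed).

right-skewed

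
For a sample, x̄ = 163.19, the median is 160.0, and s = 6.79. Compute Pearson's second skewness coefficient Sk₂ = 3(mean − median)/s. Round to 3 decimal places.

1.409

Sk₂ = 3(163.19 − 160.0) / 6.79 = 3 × 3.1900 / 6.79
    = 9.5700 / 6.79 ≈ 1.409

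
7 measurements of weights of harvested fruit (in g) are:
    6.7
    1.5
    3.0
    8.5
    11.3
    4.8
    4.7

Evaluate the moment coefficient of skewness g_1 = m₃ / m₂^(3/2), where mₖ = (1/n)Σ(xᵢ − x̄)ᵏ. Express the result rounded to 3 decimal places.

0.415

x̄ = (6.7 + 1.5 + 3.0 + 8.5 + 11.3 + 4.8 + 4.7) / 7 = 5.7857
deviations (xᵢ − x̄): 0.9143, -4.2857, -2.7857, 2.7143, 5.5143, -0.9857, -1.0857
Σ(xᵢ − x̄)² = 66.8886 ⇒ m₂ = 66.8886/7 = 9.55551
Σ(xᵢ − x̄)³ = 85.8637 ⇒ m₃ = 85.8637/7 = 12.26624
m₂^(3/2) = 9.55551^(1.5) = 29.53798
g_1 = m₃ / m₂^(3/2) = 12.26624 / 29.53798 ≈ 0.415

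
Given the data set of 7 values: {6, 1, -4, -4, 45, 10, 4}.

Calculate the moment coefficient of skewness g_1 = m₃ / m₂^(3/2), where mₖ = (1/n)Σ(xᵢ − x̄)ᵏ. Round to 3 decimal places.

1.667

x̄ = (6 + 1 - 4 - 4 + 45 + 10 + 4) / 7 = 8.2857
deviations (xᵢ − x̄): -2.2857, -7.2857, -12.2857, -12.2857, 36.7143, 1.7143, -4.2857
Σ(xᵢ − x̄)² = 1729.4286 ⇒ m₂ = 1729.4286/7 = 247.06122
Σ(xᵢ − x̄)³ = 45307.4694 ⇒ m₃ = 45307.4694/7 = 6472.49563
m₂^(3/2) = 247.06122^(1.5) = 3883.35313
g_1 = m₃ / m₂^(3/2) = 6472.49563 / 3883.35313 ≈ 1.667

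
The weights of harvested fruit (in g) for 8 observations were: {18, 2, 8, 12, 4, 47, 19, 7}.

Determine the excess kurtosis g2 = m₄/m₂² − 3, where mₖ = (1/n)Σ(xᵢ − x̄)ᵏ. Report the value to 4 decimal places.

1.2890

x̄ = 14.6250
Σ(xᵢ − x̄)² = 1459.8750 ⇒ m₂ = 182.48438
Σ(xᵢ − x̄)⁴ = 1142598.7441 ⇒ m₄ = 142824.84302
m₂² = 33300.54712
g2 = m₄/m₂² − 3 = 4.28896 − 3 ≈ 1.2890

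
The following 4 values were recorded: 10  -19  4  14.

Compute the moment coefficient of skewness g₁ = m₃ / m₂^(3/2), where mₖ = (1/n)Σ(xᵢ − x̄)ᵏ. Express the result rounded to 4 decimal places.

x̄ = (10 - 19 + 4 + 14) / 4 = 2.2500
deviations (xᵢ − x̄): 7.7500, -21.2500, 1.7500, 11.7500
Σ(xᵢ − x̄)² = 652.7500 ⇒ m₂ = 652.7500/4 = 163.18750
Σ(xᵢ − x̄)³ = -7502.6250 ⇒ m₃ = -7502.6250/4 = -1875.65625
m₂^(3/2) = 163.18750^(1.5) = 2084.63648
g₁ = m₃ / m₂^(3/2) = -1875.65625 / 2084.63648 ≈ -0.8998

-0.8998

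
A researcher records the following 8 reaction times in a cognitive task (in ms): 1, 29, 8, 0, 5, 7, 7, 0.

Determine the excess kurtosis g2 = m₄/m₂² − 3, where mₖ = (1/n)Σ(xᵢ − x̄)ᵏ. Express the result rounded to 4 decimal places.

x̄ = 7.1250
Σ(xᵢ − x̄)² = 622.8750 ⇒ m₂ = 77.85938
Σ(xᵢ − x̄)⁴ = 235559.9004 ⇒ m₄ = 29444.98755
m₂² = 6062.08228
g2 = m₄/m₂² − 3 = 4.85724 − 3 ≈ 1.8572

1.8572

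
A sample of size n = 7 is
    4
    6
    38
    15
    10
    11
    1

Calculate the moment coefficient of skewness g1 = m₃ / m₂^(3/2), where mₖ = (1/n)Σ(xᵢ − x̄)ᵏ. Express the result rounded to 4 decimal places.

x̄ = (4 + 6 + 38 + 15 + 10 + 11 + 1) / 7 = 12.1429
deviations (xᵢ − x̄): -8.1429, -6.1429, 25.8571, 2.8571, -2.1429, -1.1429, -11.1429
Σ(xᵢ − x̄)² = 910.8571 ⇒ m₂ = 910.8571/7 = 130.12245
Σ(xᵢ − x̄)³ = 15144.6122 ⇒ m₃ = 15144.6122/7 = 2163.51603
m₂^(3/2) = 130.12245^(1.5) = 1484.32275
g1 = m₃ / m₂^(3/2) = 2163.51603 / 1484.32275 ≈ 1.4576

1.4576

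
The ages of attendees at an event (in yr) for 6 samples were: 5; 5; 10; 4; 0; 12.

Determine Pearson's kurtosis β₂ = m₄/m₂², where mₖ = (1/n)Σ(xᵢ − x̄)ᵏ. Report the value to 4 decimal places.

1.9461

x̄ = 6.0000
Σ(xᵢ − x̄)² = 94.0000 ⇒ m₂ = 15.66667
Σ(xᵢ − x̄)⁴ = 2866.0000 ⇒ m₄ = 477.66667
m₂² = 245.44444
β₂ = m₄/m₂² = 477.66667 / 245.44444 ≈ 1.9461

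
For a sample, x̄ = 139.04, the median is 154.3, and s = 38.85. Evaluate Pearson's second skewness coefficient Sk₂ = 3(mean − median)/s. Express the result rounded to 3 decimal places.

Sk₂ = 3(139.04 − 154.3) / 38.85 = 3 × -15.2600 / 38.85
    = -45.7800 / 38.85 ≈ -1.178

-1.178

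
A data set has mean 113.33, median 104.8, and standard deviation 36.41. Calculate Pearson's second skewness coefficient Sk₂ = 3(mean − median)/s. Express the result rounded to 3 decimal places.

0.703

Sk₂ = 3(113.33 − 104.8) / 36.41 = 3 × 8.5300 / 36.41
    = 25.5900 / 36.41 ≈ 0.703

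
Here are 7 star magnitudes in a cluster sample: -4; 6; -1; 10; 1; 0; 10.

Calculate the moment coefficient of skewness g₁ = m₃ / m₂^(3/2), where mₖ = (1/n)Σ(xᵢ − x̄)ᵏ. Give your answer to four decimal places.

x̄ = (-4 + 6 - 1 + 10 + 1 + 0 + 10) / 7 = 3.1429
deviations (xᵢ − x̄): -7.1429, 2.8571, -4.1429, 6.8571, -2.1429, -3.1429, 6.8571
Σ(xᵢ − x̄)² = 184.8571 ⇒ m₂ = 184.8571/7 = 26.40816
Σ(xᵢ − x̄)³ = 191.7551 ⇒ m₃ = 191.7551/7 = 27.39359
m₂^(3/2) = 26.40816^(1.5) = 135.70858
g₁ = m₃ / m₂^(3/2) = 27.39359 / 135.70858 ≈ 0.2019

0.2019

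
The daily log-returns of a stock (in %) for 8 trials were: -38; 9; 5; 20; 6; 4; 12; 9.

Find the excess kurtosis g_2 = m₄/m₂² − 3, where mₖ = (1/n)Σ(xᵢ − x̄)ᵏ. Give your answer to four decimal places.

x̄ = 3.3750
Σ(xᵢ − x̄)² = 2135.8750 ⇒ m₂ = 266.98438
Σ(xᵢ − x̄)⁴ = 3014552.1191 ⇒ m₄ = 376819.01489
m₂² = 71280.65649
g_2 = m₄/m₂² − 3 = 5.28641 − 3 ≈ 2.2864

2.2864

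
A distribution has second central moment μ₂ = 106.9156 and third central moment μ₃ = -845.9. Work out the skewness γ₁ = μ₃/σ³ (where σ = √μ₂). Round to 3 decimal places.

-0.765

σ = √μ₂ = √106.9156 = 10.34000
σ³ = μ₂^(3/2) = 1105.50730
γ₁ = μ₃/σ³ = -845.9 / 1105.50730 ≈ -0.765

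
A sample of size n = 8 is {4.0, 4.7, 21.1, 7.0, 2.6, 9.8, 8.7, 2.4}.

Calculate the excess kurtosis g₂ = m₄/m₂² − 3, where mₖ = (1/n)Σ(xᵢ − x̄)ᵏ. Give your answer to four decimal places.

1.1215

x̄ = 7.5375
Σ(xᵢ − x̄)² = 262.0388 ⇒ m₂ = 32.75484
Σ(xᵢ − x̄)⁴ = 35374.9462 ⇒ m₄ = 4421.86828
m₂² = 1072.87979
g₂ = m₄/m₂² − 3 = 4.12149 − 3 ≈ 1.1215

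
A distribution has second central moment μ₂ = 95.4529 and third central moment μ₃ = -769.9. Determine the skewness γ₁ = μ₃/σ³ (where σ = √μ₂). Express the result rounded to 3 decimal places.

σ = √μ₂ = √95.4529 = 9.77000
σ³ = μ₂^(3/2) = 932.57483
γ₁ = μ₃/σ³ = -769.9 / 932.57483 ≈ -0.826

-0.826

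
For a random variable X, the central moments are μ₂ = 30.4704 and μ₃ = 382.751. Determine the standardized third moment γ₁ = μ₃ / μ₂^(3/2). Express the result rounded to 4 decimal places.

σ = √μ₂ = √30.4704 = 5.52000
σ³ = μ₂^(3/2) = 168.19661
γ₁ = μ₃/σ³ = 382.751 / 168.19661 ≈ 2.2756

2.2756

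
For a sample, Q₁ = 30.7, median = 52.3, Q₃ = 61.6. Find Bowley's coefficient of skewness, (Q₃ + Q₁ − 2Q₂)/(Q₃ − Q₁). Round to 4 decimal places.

numerator: Q₃ + Q₁ − 2Q₂ = 61.6 + 30.7 − 2×52.3 = -12.3000
denominator: Q₃ − Q₁ = 61.6 − 30.7 = 30.9000
Bowley skewness = -12.3000 / 30.9000 ≈ -0.3981

-0.3981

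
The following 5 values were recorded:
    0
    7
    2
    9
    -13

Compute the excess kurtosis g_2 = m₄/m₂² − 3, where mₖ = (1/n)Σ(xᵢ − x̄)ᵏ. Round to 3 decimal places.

-0.533

x̄ = 1.0000
Σ(xᵢ − x̄)² = 298.0000 ⇒ m₂ = 59.60000
Σ(xᵢ − x̄)⁴ = 43810.0000 ⇒ m₄ = 8762.00000
m₂² = 3552.16000
g_2 = m₄/m₂² − 3 = 2.46667 − 3 ≈ -0.533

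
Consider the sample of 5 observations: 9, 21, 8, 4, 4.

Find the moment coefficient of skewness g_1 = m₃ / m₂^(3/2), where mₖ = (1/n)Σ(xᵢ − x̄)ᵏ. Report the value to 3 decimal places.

1.119

x̄ = (9 + 21 + 8 + 4 + 4) / 5 = 9.2000
deviations (xᵢ − x̄): -0.2000, 11.8000, -1.2000, -5.2000, -5.2000
Σ(xᵢ − x̄)² = 194.8000 ⇒ m₂ = 194.8000/5 = 38.96000
Σ(xᵢ − x̄)³ = 1360.0800 ⇒ m₃ = 1360.0800/5 = 272.01600
m₂^(3/2) = 38.96000^(1.5) = 243.18032
g_1 = m₃ / m₂^(3/2) = 272.01600 / 243.18032 ≈ 1.119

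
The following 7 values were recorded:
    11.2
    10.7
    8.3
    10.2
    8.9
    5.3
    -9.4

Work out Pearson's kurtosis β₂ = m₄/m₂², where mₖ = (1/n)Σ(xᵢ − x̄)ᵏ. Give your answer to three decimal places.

4.489

x̄ = 6.4571
Σ(xᵢ − x̄)² = 316.6571 ⇒ m₂ = 45.23673
Σ(xᵢ − x̄)⁴ = 64301.8564 ⇒ m₄ = 9185.97949
m₂² = 2046.36217
β₂ = m₄/m₂² = 9185.97949 / 2046.36217 ≈ 4.489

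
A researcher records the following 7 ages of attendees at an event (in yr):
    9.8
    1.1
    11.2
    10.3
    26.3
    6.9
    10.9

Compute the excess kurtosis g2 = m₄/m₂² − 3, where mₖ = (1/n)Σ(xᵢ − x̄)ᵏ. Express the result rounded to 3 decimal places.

x̄ = 10.9286
Σ(xᵢ − x̄)² = 350.8543 ⇒ m₂ = 50.12204
Σ(xᵢ − x̄)⁴ = 65425.5187 ⇒ m₄ = 9346.50267
m₂² = 2512.21898
g2 = m₄/m₂² − 3 = 3.72042 − 3 ≈ 0.720

0.720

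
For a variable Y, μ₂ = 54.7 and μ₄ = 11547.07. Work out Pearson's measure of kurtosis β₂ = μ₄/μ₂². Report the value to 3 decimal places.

μ₂² = 54.7² = 2992.09000
μ₄/μ₂² = 11547.07 / 2992.09000 = 3.85920
β₂ ≈ 3.859

3.859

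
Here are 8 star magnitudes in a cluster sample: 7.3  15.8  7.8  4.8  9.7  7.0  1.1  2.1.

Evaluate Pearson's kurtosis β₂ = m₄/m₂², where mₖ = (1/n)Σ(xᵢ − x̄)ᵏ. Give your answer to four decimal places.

2.8566

x̄ = 6.9500
Σ(xᵢ − x̄)² = 149.1000 ⇒ m₂ = 18.63750
Σ(xᵢ − x̄)⁴ = 7937.9975 ⇒ m₄ = 992.24968
m₂² = 347.35641
β₂ = m₄/m₂² = 992.24968 / 347.35641 ≈ 2.8566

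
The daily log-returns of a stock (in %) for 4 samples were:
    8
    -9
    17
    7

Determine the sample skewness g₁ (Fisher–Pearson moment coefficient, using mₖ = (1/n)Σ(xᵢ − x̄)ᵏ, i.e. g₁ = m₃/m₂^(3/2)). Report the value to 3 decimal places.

-0.539

x̄ = (8 - 9 + 17 + 7) / 4 = 5.7500
deviations (xᵢ − x̄): 2.2500, -14.7500, 11.2500, 1.2500
Σ(xᵢ − x̄)² = 350.7500 ⇒ m₂ = 350.7500/4 = 87.68750
Σ(xᵢ − x̄)³ = -1771.8750 ⇒ m₃ = -1771.8750/4 = -442.96875
m₂^(3/2) = 87.68750^(1.5) = 821.11982
g₁ = m₃ / m₂^(3/2) = -442.96875 / 821.11982 ≈ -0.539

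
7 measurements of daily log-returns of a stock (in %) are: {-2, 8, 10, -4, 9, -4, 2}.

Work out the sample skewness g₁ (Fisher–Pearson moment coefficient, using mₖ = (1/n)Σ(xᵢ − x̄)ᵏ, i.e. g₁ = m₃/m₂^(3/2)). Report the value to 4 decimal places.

x̄ = (-2 + 8 + 10 - 4 + 9 - 4 + 2) / 7 = 2.7143
deviations (xᵢ − x̄): -4.7143, 5.2857, 7.2857, -6.7143, 6.2857, -6.7143, -0.7143
Σ(xᵢ − x̄)² = 233.4286 ⇒ m₂ = 233.4286/7 = 33.34694
Σ(xᵢ − x̄)³ = 72.2449 ⇒ m₃ = 72.2449/7 = 10.32070
m₂^(3/2) = 33.34694^(1.5) = 192.56793
g₁ = m₃ / m₂^(3/2) = 10.32070 / 192.56793 ≈ 0.0536

0.0536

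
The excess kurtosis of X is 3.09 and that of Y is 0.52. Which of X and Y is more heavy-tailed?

X

Higher excess kurtosis ⇒ heavier tails relative to the normal distribution.
3.09 vs 0.52: the larger is 3.09, so X has heavier tails.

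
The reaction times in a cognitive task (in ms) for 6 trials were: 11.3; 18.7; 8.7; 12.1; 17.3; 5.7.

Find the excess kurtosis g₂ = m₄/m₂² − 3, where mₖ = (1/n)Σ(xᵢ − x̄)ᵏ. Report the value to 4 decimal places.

x̄ = 12.3000
Σ(xᵢ − x̄)² = 123.5200 ⇒ m₂ = 20.58667
Σ(xᵢ − x̄)⁴ = 4369.1584 ⇒ m₄ = 728.19307
m₂² = 423.81084
g₂ = m₄/m₂² − 3 = 1.71820 − 3 ≈ -1.2818

-1.2818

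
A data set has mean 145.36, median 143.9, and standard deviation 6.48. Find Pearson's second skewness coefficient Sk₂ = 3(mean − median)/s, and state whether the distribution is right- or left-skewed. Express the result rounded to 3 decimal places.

Sk₂ = 3(145.36 − 143.9) / 6.48 = 3 × 1.4600 / 6.48
    = 4.3800 / 6.48 ≈ 0.676
Sk₂ > 0 ⇒ mean > median ⇒ right-skewed (positive skew).

0.676, right-skewed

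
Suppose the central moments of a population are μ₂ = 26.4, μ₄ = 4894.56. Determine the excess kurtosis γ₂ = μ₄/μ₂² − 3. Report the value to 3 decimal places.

μ₂² = 26.4² = 696.96000
μ₄/μ₂² = 4894.56 / 696.96000 = 7.02273
γ₂ = 7.02273 − 3 ≈ 4.023

4.023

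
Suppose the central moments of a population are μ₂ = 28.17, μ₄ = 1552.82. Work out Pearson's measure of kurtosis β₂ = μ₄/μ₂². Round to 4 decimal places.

μ₂² = 28.17² = 793.54890
μ₄/μ₂² = 1552.82 / 793.54890 = 1.95680
β₂ ≈ 1.9568

1.9568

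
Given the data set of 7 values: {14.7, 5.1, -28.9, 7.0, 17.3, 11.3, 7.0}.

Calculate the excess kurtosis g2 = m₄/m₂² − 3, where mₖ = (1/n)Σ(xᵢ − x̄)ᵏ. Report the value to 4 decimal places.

1.4561

x̄ = 4.7857
Σ(xᵢ − x̄)² = 1441.9686 ⇒ m₂ = 205.99551
Σ(xᵢ − x̄)⁴ = 1323642.4358 ⇒ m₄ = 189091.77655
m₂² = 42434.15022
g2 = m₄/m₂² − 3 = 4.45612 − 3 ≈ 1.4561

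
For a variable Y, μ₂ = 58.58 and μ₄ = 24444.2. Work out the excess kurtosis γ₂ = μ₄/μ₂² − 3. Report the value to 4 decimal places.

μ₂² = 58.58² = 3431.61640
μ₄/μ₂² = 24444.2 / 3431.61640 = 7.12323
γ₂ = 7.12323 − 3 ≈ 4.1232

4.1232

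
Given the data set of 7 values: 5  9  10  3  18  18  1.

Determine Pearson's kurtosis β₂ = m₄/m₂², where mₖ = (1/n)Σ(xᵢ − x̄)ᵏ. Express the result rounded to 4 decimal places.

1.6585

x̄ = 9.1429
Σ(xᵢ − x̄)² = 278.8571 ⇒ m₂ = 39.83673
Σ(xᵢ − x̄)⁴ = 18424.0117 ⇒ m₄ = 2632.00167
m₂² = 1586.96543
β₂ = m₄/m₂² = 2632.00167 / 1586.96543 ≈ 1.6585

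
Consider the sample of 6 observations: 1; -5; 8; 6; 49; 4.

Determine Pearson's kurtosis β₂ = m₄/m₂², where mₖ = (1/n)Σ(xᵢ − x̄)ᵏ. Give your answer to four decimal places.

x̄ = 10.5000
Σ(xᵢ − x̄)² = 1881.5000 ⇒ m₂ = 313.58333
Σ(xᵢ − x̄)⁴ = 2265164.3750 ⇒ m₄ = 377527.39583
m₂² = 98334.50694
β₂ = m₄/m₂² = 377527.39583 / 98334.50694 ≈ 3.8392

3.8392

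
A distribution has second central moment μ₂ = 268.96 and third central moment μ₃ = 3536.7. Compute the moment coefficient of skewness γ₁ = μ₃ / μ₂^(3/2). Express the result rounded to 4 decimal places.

σ = √μ₂ = √268.96 = 16.40000
σ³ = μ₂^(3/2) = 4410.94400
γ₁ = μ₃/σ³ = 3536.7 / 4410.94400 ≈ 0.8018

0.8018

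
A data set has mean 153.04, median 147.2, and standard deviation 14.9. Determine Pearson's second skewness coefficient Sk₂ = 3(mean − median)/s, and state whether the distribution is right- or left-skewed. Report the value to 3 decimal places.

Sk₂ = 3(153.04 − 147.2) / 14.9 = 3 × 5.8400 / 14.9
    = 17.5200 / 14.9 ≈ 1.176
Sk₂ > 0 ⇒ mean > median ⇒ right-skewed (positive skew).

1.176, right-skewed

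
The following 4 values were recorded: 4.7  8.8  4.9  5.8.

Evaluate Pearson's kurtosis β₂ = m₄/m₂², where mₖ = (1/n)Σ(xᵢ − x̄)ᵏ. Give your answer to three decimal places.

2.147

x̄ = 6.0500
Σ(xᵢ − x̄)² = 10.7700 ⇒ m₂ = 2.69250
Σ(xᵢ − x̄)⁴ = 62.2658 ⇒ m₄ = 15.56646
m₂² = 7.24956
β₂ = m₄/m₂² = 15.56646 / 7.24956 ≈ 2.147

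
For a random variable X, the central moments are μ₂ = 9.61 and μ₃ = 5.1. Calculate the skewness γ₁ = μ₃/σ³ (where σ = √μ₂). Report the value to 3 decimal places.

σ = √μ₂ = √9.61 = 3.10000
σ³ = μ₂^(3/2) = 29.79100
γ₁ = μ₃/σ³ = 5.1 / 29.79100 ≈ 0.171

0.171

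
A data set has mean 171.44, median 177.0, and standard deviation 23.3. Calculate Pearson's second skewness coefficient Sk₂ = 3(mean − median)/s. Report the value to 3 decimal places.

Sk₂ = 3(171.44 − 177.0) / 23.3 = 3 × -5.5600 / 23.3
    = -16.6800 / 23.3 ≈ -0.716

-0.716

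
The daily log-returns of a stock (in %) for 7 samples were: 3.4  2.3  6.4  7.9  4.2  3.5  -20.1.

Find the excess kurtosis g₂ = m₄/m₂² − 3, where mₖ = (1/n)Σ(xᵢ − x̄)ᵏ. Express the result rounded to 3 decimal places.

1.806

x̄ = 1.0857
Σ(xᵢ − x̄)² = 545.8686 ⇒ m₂ = 77.98122
Σ(xᵢ − x̄)⁴ = 204565.0517 ⇒ m₄ = 29223.57882
m₂² = 6081.07137
g₂ = m₄/m₂² − 3 = 4.80566 − 3 ≈ 1.806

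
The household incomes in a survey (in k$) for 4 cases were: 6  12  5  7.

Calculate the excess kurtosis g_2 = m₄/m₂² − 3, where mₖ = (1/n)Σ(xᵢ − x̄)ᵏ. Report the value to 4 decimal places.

x̄ = 7.5000
Σ(xᵢ − x̄)² = 29.0000 ⇒ m₂ = 7.25000
Σ(xᵢ − x̄)⁴ = 454.2500 ⇒ m₄ = 113.56250
m₂² = 52.56250
g_2 = m₄/m₂² − 3 = 2.16052 − 3 ≈ -0.8395

-0.8395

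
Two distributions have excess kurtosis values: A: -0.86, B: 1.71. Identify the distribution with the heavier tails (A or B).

Higher excess kurtosis ⇒ heavier tails relative to the normal distribution.
-0.86 vs 1.71: the larger is 1.71, so B has heavier tails. (B is leptokurtic — heavier-than-normal tails; the other is platykurtic.)

B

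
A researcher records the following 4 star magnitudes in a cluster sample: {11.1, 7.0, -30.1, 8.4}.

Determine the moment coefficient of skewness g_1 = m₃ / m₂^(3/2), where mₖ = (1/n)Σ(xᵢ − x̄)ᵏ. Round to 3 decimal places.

x̄ = (11.1 + 7.0 - 30.1 + 8.4) / 4 = -0.9000
deviations (xᵢ − x̄): 12.0000, 7.9000, -29.2000, 9.3000
Σ(xᵢ − x̄)² = 1145.5400 ⇒ m₂ = 1145.5400/4 = 286.38500
Σ(xᵢ − x̄)³ = -21871.6920 ⇒ m₃ = -21871.6920/4 = -5467.92300
m₂^(3/2) = 286.38500^(1.5) = 4846.46857
g_1 = m₃ / m₂^(3/2) = -5467.92300 / 4846.46857 ≈ -1.128

-1.128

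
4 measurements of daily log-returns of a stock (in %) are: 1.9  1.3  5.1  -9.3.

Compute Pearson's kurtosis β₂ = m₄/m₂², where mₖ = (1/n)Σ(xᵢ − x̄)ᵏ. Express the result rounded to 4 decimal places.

x̄ = -0.2500
Σ(xᵢ − x̄)² = 117.5500 ⇒ m₂ = 29.38750
Σ(xᵢ − x̄)⁴ = 7554.4065 ⇒ m₄ = 1888.60163
m₂² = 863.62516
β₂ = m₄/m₂² = 1888.60163 / 863.62516 ≈ 2.1868

2.1868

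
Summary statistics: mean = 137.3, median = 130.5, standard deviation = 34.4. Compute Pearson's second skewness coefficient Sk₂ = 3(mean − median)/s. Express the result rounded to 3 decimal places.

0.593

Sk₂ = 3(137.3 − 130.5) / 34.4 = 3 × 6.8000 / 34.4
    = 20.4000 / 34.4 ≈ 0.593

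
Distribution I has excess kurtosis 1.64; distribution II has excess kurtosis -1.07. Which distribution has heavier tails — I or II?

Higher excess kurtosis ⇒ heavier tails relative to the normal distribution.
1.64 vs -1.07: the larger is 1.64, so I has heavier tails. (I is leptokurtic — heavier-than-normal tails; the other is platykurtic.)

I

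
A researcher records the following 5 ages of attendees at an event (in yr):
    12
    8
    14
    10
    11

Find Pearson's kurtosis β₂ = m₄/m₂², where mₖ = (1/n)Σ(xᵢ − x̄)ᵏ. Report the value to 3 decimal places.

2.050

x̄ = 11.0000
Σ(xᵢ − x̄)² = 20.0000 ⇒ m₂ = 4.00000
Σ(xᵢ − x̄)⁴ = 164.0000 ⇒ m₄ = 32.80000
m₂² = 16.00000
β₂ = m₄/m₂² = 32.80000 / 16.00000 ≈ 2.050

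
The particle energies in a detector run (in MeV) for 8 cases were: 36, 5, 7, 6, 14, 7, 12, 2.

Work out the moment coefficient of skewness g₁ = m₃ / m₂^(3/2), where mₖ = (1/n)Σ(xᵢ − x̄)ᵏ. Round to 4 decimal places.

1.7399

x̄ = (36 + 5 + 7 + 6 + 14 + 7 + 12 + 2) / 8 = 11.1250
deviations (xᵢ − x̄): 24.8750, -6.1250, -4.1250, -5.1250, 2.8750, -4.1250, 0.8750, -9.1250
Σ(xᵢ − x̄)² = 808.8750 ⇒ m₂ = 808.8750/8 = 101.10938
Σ(xᵢ − x̄)³ = 14151.6563 ⇒ m₃ = 14151.6563/8 = 1768.95703
m₂^(3/2) = 101.10938^(1.5) = 1016.68669
g₁ = m₃ / m₂^(3/2) = 1768.95703 / 1016.68669 ≈ 1.7399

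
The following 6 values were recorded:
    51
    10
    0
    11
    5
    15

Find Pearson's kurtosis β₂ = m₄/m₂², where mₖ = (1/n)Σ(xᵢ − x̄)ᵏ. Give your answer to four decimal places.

3.6654

x̄ = 15.3333
Σ(xᵢ − x̄)² = 1661.3333 ⇒ m₂ = 276.88889
Σ(xᵢ − x̄)⁴ = 1686107.1111 ⇒ m₄ = 281017.85185
m₂² = 76667.45679
β₂ = m₄/m₂² = 281017.85185 / 76667.45679 ≈ 3.6654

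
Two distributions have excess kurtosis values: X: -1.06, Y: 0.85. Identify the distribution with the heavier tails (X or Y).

Y

Higher excess kurtosis ⇒ heavier tails relative to the normal distribution.
-1.06 vs 0.85: the larger is 0.85, so Y has heavier tails. (Y is leptokurtic — heavier-than-normal tails; the other is platykurtic.)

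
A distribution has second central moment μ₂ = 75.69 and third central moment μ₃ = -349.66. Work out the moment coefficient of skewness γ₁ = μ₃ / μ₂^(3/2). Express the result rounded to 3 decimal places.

σ = √μ₂ = √75.69 = 8.70000
σ³ = μ₂^(3/2) = 658.50300
γ₁ = μ₃/σ³ = -349.66 / 658.50300 ≈ -0.531

-0.531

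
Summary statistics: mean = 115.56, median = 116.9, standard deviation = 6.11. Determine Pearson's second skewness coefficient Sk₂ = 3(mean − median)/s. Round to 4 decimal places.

Sk₂ = 3(115.56 − 116.9) / 6.11 = 3 × -1.3400 / 6.11
    = -4.0200 / 6.11 ≈ -0.6579

-0.6579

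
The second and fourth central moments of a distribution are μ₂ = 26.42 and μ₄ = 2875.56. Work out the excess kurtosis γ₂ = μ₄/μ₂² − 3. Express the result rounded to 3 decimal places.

μ₂² = 26.42² = 698.01640
μ₄/μ₂² = 2875.56 / 698.01640 = 4.11962
γ₂ = 4.11962 − 3 ≈ 1.120

1.120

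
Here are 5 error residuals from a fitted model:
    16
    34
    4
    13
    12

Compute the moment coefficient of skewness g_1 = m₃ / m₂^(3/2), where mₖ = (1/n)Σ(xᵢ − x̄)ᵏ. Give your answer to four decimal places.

0.8807

x̄ = (16 + 34 + 4 + 13 + 12) / 5 = 15.8000
deviations (xᵢ − x̄): 0.2000, 18.2000, -11.8000, -2.8000, -3.8000
Σ(xᵢ − x̄)² = 492.8000 ⇒ m₂ = 492.8000/5 = 98.56000
Σ(xᵢ − x̄)³ = 4308.7200 ⇒ m₃ = 4308.7200/5 = 861.74400
m₂^(3/2) = 98.56000^(1.5) = 978.47795
g_1 = m₃ / m₂^(3/2) = 861.74400 / 978.47795 ≈ 0.8807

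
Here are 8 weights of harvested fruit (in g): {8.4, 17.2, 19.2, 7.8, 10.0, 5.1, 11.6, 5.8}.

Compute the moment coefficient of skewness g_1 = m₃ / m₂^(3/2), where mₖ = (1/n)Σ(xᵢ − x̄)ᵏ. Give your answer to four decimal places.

0.6685

x̄ = (8.4 + 17.2 + 19.2 + 7.8 + 10.0 + 5.1 + 11.6 + 5.8) / 8 = 10.6375
deviations (xᵢ − x̄): -2.2375, 6.5625, 8.5625, -2.8375, -0.6375, -5.5375, 0.9625, -4.8375
Σ(xᵢ − x̄)² = 184.8387 ⇒ m₂ = 184.8387/8 = 23.10484
Σ(xᵢ − x̄)³ = 593.9742 ⇒ m₃ = 593.9742/8 = 74.24678
m₂^(3/2) = 23.10484^(1.5) = 111.05920
g_1 = m₃ / m₂^(3/2) = 74.24678 / 111.05920 ≈ 0.6685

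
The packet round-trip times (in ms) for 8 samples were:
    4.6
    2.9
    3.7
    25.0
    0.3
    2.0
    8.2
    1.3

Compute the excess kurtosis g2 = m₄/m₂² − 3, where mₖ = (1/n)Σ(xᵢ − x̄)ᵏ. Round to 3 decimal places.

x̄ = 6.0000
Σ(xᵢ − x̄)² = 453.2800 ⇒ m₂ = 56.66000
Σ(xᵢ − x̄)⁴ = 132268.1716 ⇒ m₄ = 16533.52145
m₂² = 3210.35560
g2 = m₄/m₂² − 3 = 5.15006 − 3 ≈ 2.150

2.150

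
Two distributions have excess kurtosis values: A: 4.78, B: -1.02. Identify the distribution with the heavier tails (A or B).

A

Higher excess kurtosis ⇒ heavier tails relative to the normal distribution.
4.78 vs -1.02: the larger is 4.78, so A has heavier tails. (A is leptokurtic — heavier-than-normal tails; the other is platykurtic.)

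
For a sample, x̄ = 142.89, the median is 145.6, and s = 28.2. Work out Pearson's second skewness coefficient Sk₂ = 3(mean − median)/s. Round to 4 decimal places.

-0.2883

Sk₂ = 3(142.89 − 145.6) / 28.2 = 3 × -2.7100 / 28.2
    = -8.1300 / 28.2 ≈ -0.2883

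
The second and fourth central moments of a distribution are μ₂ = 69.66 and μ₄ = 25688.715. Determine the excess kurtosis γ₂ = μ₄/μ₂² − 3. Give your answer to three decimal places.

μ₂² = 69.66² = 4852.51560
μ₄/μ₂² = 25688.715 / 4852.51560 = 5.29390
γ₂ = 5.29390 − 3 ≈ 2.294

2.294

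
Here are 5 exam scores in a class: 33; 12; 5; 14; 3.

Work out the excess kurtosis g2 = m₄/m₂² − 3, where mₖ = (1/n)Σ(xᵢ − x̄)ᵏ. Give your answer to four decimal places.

x̄ = 13.4000
Σ(xᵢ − x̄)² = 565.2000 ⇒ m₂ = 113.04000
Σ(xᵢ − x̄)⁴ = 164260.1760 ⇒ m₄ = 32852.03520
m₂² = 12778.04160
g2 = m₄/m₂² − 3 = 2.57098 − 3 ≈ -0.4290

-0.4290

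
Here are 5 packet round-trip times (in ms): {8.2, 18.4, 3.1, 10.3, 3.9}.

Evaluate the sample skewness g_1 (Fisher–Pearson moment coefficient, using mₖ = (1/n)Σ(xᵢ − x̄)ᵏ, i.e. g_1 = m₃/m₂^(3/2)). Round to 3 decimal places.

0.714

x̄ = (8.2 + 18.4 + 3.1 + 10.3 + 3.9) / 5 = 8.7800
deviations (xᵢ − x̄): -0.5800, 9.6200, -5.6800, 1.5200, -4.8800
Σ(xᵢ − x̄)² = 151.2680 ⇒ m₂ = 151.2680/5 = 30.25360
Σ(xᵢ − x̄)³ = 594.1291 ⇒ m₃ = 594.1291/5 = 118.82582
m₂^(3/2) = 30.25360^(1.5) = 166.40470
g_1 = m₃ / m₂^(3/2) = 118.82582 / 166.40470 ≈ 0.714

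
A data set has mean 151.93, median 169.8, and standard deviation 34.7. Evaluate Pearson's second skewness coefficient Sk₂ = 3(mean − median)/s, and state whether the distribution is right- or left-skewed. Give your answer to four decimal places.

Sk₂ = 3(151.93 − 169.8) / 34.7 = 3 × -17.8700 / 34.7
    = -53.6100 / 34.7 ≈ -1.5450
Sk₂ < 0 ⇒ mean < median ⇒ left-skewed (negative skew).

-1.5450, left-skewed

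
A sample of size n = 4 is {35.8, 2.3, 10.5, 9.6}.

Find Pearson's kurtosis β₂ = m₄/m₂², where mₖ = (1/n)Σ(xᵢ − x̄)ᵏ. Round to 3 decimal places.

2.202

x̄ = 14.5500
Σ(xᵢ − x̄)² = 642.5300 ⇒ m₂ = 160.63250
Σ(xᵢ − x̄)⁴ = 227296.8598 ⇒ m₄ = 56824.21496
m₂² = 25802.80006
β₂ = m₄/m₂² = 56824.21496 / 25802.80006 ≈ 2.202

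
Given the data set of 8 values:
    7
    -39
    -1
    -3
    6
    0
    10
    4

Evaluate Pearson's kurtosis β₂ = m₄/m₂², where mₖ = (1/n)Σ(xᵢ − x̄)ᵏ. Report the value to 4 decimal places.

5.2785

x̄ = -2.0000
Σ(xᵢ − x̄)² = 1700.0000 ⇒ m₂ = 212.50000
Σ(xᵢ − x̄)⁴ = 1906868.0000 ⇒ m₄ = 238358.50000
m₂² = 45156.25000
β₂ = m₄/m₂² = 238358.50000 / 45156.25000 ≈ 5.2785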